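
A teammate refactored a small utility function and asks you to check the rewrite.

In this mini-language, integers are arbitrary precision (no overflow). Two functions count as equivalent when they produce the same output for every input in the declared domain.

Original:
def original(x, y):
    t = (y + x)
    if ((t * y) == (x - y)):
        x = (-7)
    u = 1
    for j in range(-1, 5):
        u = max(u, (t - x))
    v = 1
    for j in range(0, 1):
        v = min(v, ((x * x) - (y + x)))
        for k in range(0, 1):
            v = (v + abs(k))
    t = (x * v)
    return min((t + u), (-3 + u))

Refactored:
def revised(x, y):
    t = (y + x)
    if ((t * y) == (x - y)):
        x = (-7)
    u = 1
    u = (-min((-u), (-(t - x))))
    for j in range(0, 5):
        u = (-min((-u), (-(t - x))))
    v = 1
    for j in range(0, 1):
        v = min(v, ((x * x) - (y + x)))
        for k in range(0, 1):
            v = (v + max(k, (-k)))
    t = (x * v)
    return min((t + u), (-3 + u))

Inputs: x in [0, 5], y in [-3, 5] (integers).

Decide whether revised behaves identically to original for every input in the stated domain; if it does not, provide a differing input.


This is a faithful refactor — statement counts differ; arithmetic usage differs; min/max/abs usage differs; loop structure differs, but the computed results match everywhere.
Tracing x=2, y=0: original: t := 2 | ((t * y) == (x - y)): false | u := 1 | iter j=-1: | u := 1 | iter j=0: | u := 1 | iter j=1: | u := 1 | iter j=2: | u := 1 | iter j=3: | u := 1 | iter j=4: | u := 1 | v := 1 | iter j=0: | v := 1 | iter k=0: | v := 1 | t := 2 | result -2 | revised: t := 2 | ((t * y) == (x - y)): false | u := 1 | u := 1 | iter j=0: | u := 1 | iter j=1: | u := 1 | iter j=2: | u := 1 | iter j=3: | u := 1 | iter j=4: | u := 1 | v := 1 | iter j=0: | v := 1 | iter k=0: | v := 1 | t := 2 | result -2 — matching result -2.
An exhaustive pass over the 54 declared inputs shows identical outputs.
verdict: equivalent


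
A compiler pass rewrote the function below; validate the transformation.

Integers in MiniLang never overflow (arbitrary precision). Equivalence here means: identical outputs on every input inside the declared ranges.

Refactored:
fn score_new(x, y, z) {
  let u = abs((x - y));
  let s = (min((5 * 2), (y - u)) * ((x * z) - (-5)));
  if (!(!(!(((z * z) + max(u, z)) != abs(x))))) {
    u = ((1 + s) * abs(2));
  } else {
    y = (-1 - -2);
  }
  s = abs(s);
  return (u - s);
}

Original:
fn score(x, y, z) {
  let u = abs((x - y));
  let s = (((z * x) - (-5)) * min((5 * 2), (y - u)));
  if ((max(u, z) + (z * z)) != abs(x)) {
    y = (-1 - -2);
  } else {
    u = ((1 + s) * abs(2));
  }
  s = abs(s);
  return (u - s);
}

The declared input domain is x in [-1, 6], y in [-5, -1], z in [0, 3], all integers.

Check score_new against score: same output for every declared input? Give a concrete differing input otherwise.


Comparing the listings, the differences include: boolean connective usage differs.
One worked example (x=3, y=-3, z=1) — score: u=6, then s=-72, then ((max(u, z) + (z * z)) != abs(x)) is true, then y=1, then s=72, then returns -66; score_new: u=6, then s=-72, then (!(!(!(((z * z) + max(u, z)) != abs(x))))) is false, then y=1, then s=72, then returns -66; agreement on -66.
Across all 160 domain points the two functions coincide.
verdict: equivalent


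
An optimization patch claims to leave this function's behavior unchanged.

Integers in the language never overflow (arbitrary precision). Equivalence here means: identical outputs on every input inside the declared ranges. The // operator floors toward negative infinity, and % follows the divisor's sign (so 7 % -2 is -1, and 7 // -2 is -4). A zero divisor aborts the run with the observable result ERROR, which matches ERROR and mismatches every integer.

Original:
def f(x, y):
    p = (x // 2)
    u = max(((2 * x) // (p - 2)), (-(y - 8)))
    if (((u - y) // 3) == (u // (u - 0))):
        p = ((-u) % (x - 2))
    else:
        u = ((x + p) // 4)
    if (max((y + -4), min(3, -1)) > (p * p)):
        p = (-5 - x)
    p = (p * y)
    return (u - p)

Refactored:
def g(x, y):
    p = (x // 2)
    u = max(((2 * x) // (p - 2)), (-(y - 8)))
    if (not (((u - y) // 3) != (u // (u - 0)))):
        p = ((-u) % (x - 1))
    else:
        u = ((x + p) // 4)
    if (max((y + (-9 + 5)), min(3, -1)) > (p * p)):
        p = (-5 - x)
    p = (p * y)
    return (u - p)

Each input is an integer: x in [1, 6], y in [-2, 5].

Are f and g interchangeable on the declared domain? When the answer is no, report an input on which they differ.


Run the pair on x=1, y=2.
f: p=0, then u=6, then (((u - y) // 3) == (u // (u - 0))) is true, then p=0, then (max((y + -4), min(3, -1)) > (p * p)) is false, then p=0, then returns 6
g: p=0, then u=6, then (not (((u - y) // 3) != (u // (u - 0)))) is true, then a zero divisor aborts: ERROR
6 against ERROR: the behavior changed.
verdict: not equivalent; witness: x=1, y=2


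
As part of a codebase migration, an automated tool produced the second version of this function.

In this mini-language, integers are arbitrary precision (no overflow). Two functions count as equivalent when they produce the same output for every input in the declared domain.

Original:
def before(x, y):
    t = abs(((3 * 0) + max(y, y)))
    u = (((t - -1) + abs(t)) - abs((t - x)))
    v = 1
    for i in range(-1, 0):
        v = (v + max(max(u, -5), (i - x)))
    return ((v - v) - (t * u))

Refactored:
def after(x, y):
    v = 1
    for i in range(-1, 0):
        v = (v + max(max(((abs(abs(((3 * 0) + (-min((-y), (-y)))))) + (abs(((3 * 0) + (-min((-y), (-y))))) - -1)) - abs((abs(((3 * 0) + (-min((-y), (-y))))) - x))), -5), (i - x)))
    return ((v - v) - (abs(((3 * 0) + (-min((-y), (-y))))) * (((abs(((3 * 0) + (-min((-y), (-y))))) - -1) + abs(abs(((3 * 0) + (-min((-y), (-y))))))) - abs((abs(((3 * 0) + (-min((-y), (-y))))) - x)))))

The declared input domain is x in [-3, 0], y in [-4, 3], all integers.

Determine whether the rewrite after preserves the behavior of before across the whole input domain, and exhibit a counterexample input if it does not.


This is a faithful refactor — arithmetic usage differs; also local variable names differ; also min/max/abs usage differs; also statement counts differ; also constant usage differs, but the computed results match everywhere.
Tracing x=0, y=2: before: t := 2 | u := 3 | v := 1 | iter i=-1: | v := 4 | result -6 | after: v := 1 | iter i=-1: | v := 4 | result -6 — matching result -6.
Every one of the 32 inputs gives matching results.
verdict: equivalent


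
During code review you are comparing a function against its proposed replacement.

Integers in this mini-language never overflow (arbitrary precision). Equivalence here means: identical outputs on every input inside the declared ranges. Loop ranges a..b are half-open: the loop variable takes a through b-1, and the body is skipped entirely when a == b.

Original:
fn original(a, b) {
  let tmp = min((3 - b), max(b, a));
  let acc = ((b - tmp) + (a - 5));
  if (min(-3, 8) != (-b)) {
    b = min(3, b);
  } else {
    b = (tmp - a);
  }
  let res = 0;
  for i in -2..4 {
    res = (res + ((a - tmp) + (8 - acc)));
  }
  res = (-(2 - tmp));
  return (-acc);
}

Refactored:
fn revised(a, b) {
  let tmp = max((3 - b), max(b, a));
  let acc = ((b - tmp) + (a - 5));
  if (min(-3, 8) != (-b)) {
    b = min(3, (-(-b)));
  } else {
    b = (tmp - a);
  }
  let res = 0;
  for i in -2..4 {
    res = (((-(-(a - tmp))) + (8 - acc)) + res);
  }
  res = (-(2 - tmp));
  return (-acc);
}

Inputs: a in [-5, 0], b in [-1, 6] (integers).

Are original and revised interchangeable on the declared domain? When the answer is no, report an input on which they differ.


The rewrite breaks on a=-5, b=-1, where the results are 10 and 15.
original: tmp = -1; acc = -10; (min(-3, 8) != (-b)) -> true; b = -1; res = 0; [i=-2]; res = 14; [i=-1]; res = 28; [i=0]; res = 42; [i=1]; res = 56; [i=2]; res = 70; [i=3]; res = 84; res = -3; return 10
revised: tmp = 4; acc = -15; (min(-3, 8) != (-b)) -> true; b = -1; res = 0; [i=-2]; res = 14; [i=-1]; res = 28; [i=0]; res = 42; [i=1]; res = 56; [i=2]; res = 70; [i=3]; res = 84; res = 2; return 15
verdict: not equivalent; witness: a=-5, b=-1


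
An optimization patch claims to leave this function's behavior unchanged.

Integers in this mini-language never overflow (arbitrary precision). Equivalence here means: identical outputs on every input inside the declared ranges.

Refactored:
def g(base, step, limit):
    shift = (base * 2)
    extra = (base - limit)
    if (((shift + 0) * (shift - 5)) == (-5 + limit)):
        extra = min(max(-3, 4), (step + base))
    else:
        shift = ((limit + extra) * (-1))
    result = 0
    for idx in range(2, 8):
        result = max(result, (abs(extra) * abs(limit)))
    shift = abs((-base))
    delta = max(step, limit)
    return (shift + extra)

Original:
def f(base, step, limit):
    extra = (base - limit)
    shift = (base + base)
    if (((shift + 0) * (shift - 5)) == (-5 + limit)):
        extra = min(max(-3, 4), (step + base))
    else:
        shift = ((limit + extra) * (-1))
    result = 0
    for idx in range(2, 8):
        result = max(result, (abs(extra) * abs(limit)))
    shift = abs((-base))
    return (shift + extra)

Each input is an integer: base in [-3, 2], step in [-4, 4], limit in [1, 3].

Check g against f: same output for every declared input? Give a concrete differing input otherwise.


Differences: arithmetic usage differs; also local variable names differ; also statement counts differ; also constant usage differs; also min/max/abs usage differs — yet all 162 inputs agree.
verdict: equivalent


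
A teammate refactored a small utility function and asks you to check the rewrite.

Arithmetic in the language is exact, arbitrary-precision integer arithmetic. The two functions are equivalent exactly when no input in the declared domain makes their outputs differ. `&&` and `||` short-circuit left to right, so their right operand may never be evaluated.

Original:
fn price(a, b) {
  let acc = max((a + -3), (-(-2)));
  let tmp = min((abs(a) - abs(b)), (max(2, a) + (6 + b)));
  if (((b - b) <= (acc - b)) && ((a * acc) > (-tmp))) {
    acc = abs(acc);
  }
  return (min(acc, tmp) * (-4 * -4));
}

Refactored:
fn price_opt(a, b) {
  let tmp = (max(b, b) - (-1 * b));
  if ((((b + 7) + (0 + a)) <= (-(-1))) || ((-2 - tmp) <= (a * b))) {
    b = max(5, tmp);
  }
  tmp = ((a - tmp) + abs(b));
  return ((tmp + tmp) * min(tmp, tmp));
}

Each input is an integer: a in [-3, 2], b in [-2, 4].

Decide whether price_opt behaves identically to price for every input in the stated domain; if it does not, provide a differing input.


These are not equivalent — on a=-3, b=-2 the outputs split (16 vs 72).
price: acc=2, then tmp=1, then (((b - b) <= (acc - b)) && ((a * acc) > (-tmp))) is false, then returns 16
price_opt: tmp=-4, then ((((b + 7) + (0 + a)) <= (-(-1))) || ((-2 - tmp) <= (a * b))) is true, then b=5, then tmp=6, then returns 72
verdict: not equivalent; witness: a=-3, b=-2


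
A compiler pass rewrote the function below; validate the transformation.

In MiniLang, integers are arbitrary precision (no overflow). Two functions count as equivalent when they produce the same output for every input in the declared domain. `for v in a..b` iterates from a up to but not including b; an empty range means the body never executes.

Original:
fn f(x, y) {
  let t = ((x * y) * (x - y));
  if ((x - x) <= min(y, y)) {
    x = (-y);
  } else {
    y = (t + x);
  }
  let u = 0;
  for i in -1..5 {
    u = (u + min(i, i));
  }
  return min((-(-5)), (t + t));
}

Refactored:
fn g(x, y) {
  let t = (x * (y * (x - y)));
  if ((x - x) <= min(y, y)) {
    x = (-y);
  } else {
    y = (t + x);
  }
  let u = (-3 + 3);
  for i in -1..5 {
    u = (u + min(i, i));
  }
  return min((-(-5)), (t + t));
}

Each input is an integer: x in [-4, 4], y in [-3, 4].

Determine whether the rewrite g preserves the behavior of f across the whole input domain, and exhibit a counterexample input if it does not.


Equivalent — the differences include constant usage differs; and arithmetic usage differs, yet no declared input distinguishes the two.
Tracing x=4, y=4: f: t=0, then ((x - x) <= min(y, y)) is true, then x=-4, then u=0, then (i=-1), then u=-1, then (i=0), then u=-1, then (i=1), then u=0, then (i=2), then u=2, then (i=3), then u=5, then (i=4), then u=9, then returns 0 | g: t=0, then ((x - x) <= min(y, y)) is true, then x=-4, then u=0, then (i=-1), then u=-1, then (i=0), then u=-1, then (i=1), then u=0, then (i=2), then u=2, then (i=3), then u=5, then (i=4), then u=9, then returns 0 — matching result 0.
Checked all 72 inputs in the declared domain: the outputs agree on every one.
verdict: equivalent


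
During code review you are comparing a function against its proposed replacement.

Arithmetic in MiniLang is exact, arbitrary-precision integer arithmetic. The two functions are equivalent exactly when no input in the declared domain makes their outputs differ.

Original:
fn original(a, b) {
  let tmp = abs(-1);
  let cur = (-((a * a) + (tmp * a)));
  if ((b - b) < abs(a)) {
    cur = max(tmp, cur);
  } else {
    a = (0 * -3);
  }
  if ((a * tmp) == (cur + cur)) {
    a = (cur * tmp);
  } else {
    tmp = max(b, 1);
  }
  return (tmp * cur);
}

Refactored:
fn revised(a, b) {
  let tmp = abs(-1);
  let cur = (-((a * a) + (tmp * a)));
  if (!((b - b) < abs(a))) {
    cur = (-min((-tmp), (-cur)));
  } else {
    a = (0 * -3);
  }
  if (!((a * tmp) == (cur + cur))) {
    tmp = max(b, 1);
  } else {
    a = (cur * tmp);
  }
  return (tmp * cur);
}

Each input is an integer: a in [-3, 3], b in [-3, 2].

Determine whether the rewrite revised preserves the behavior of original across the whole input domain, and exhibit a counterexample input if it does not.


Run the pair on a=-3, b=-3.
original: tmp becomes 1; next cur becomes -6; next ((b - b) < abs(a)) evaluates to true; next cur becomes 1; next ((a * tmp) == (cur + cur)) evaluates to false; next tmp becomes 1; next final value 1
revised: tmp becomes 1; next cur becomes -6; next (!((b - b) < abs(a))) evaluates to false; next a becomes 0; next (!((a * tmp) == (cur + cur))) evaluates to true; next tmp becomes 1; next final value -6
1 != -6, so the rewrite changes behavior.
verdict: not equivalent; witness: a=-3, b=-3


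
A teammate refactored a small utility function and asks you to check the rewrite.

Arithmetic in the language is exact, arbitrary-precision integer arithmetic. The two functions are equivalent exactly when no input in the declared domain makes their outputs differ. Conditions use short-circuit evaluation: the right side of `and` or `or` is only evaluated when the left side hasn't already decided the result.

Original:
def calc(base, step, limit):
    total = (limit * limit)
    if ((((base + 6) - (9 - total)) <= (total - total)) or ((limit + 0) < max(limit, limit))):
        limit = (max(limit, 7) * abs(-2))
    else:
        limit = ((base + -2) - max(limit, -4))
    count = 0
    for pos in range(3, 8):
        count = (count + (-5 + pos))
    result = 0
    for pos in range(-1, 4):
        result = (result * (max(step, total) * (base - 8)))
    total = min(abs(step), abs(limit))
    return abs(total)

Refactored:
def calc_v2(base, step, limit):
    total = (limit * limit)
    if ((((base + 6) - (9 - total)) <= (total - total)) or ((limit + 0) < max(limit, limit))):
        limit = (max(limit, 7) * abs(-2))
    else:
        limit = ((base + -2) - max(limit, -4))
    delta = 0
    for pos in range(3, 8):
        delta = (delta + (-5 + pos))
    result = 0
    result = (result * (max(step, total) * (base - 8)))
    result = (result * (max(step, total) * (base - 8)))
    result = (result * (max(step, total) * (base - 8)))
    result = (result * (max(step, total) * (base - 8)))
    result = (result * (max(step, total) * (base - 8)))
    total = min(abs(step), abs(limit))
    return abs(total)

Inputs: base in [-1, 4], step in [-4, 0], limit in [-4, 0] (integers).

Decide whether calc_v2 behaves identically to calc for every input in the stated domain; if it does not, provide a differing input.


Equivalent — the differences include min/max/abs usage differs; constant usage differs; arithmetic usage differs; statement counts differ; local variable names differ; loop structure differs, yet no declared input distinguishes the two.
As a probe, take base=3, step=-4, limit=-3: calc runs total := 9 | ((((base + 6) - (9 - total)) <= (total - total)) or ((limit + 0) < max(limit, limit))): false | limit := 4 | count := 0 | iter pos=3: | count := -2 | iter pos=4: | count := -3 | iter pos=5: | count := -3 | iter pos=6: | count := -2 | iter pos=7: | count := 0 | result := 0 | iter pos=-1: | result := 0 | iter pos=0: | result := 0 | iter pos=1: | result := 0 | iter pos=2: | result := 0 | iter pos=3: | result := 0 | total := 4 | result 4; calc_v2 runs total := 9 | ((((base + 6) - (9 - total)) <= (total - total)) or ((limit + 0) < max(limit, limit))): false | limit := 4 | delta := 0 | iter pos=3: | delta := -2 | iter pos=4: | delta := -3 | iter pos=5: | delta := -3 | iter pos=6: | delta := -2 | iter pos=7: | delta := 0 | result := 0 | result := 0 | result := 0 | result := 0 | result := 0 | result := 0 | total := 4 | result 4; both end at 4.
Across all 150 domain points the two functions coincide.
verdict: equivalent


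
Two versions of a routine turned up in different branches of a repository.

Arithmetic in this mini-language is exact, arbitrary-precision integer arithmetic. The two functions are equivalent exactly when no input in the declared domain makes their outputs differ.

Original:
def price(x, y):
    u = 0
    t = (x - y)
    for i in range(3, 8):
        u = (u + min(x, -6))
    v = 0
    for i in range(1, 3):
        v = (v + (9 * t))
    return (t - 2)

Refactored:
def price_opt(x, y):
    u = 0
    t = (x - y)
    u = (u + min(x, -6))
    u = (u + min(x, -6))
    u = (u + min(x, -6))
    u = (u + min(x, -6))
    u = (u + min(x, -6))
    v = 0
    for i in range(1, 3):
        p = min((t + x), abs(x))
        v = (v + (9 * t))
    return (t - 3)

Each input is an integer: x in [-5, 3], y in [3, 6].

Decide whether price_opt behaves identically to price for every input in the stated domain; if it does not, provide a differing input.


Evaluate both at x=-5, y=3.
price: u becomes 0; next t becomes -8; next at i=3:; next u becomes -6; next at i=4:; next u becomes -12; next at i=5:; next u becomes -18; next at i=6:; next u becomes -24; next at i=7:; next u becomes -30; next v becomes 0; next at i=1:; next v becomes -72; next at i=2:; next v becomes -144; next final value -10
price_opt: u becomes 0; next t becomes -8; next u becomes -6; next u becomes -12; next u becomes -18; next u becomes -24; next u becomes -30; next v becomes 0; next at i=1:; next p becomes -13; next v becomes -72; next at i=2:; next p becomes -13; next v becomes -144; next final value -11
-10 and -11 differ, so these are not the same function on this domain.
verdict: not equivalent; witness: x=-5, y=3


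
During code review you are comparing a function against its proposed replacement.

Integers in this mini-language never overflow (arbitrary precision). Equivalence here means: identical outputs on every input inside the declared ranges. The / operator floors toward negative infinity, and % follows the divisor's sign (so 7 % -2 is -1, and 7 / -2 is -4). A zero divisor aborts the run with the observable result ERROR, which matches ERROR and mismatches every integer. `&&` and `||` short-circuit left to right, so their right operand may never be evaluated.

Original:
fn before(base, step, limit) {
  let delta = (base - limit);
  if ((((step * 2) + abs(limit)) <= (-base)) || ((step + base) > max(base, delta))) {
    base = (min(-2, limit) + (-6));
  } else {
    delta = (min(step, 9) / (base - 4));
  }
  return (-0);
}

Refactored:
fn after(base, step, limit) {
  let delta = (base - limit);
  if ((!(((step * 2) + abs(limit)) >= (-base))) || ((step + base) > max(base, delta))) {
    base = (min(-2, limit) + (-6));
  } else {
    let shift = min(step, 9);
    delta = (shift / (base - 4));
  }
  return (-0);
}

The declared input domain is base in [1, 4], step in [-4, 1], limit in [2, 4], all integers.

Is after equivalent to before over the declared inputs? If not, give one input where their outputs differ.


These are not equivalent — on base=4, step=-4, limit=4 the outputs split (0 vs ERROR).
before: delta = 0; ((((step * 2) + abs(limit)) <= (-base)) || ((step + base) > max(base, delta))) -> true; base = -8; return 0
after: delta = 0; ((!(((step * 2) + abs(limit)) >= (-base))) || ((step + base) > max(base, delta))) -> false; shift = -4; division by zero -> ERROR
verdict: not equivalent; witness: base=4, step=-4, limit=4


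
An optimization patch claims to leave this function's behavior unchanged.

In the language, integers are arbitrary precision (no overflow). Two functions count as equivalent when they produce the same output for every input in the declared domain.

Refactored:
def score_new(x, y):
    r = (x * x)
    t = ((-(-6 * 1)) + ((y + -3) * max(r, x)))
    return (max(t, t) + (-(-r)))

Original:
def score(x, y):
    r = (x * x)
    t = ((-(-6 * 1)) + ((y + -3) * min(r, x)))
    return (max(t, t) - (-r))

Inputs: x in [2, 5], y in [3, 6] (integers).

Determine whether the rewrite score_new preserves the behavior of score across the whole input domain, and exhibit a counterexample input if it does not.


x=2, y=4 yields 12 from score but 14 from score_new.
verdict: not equivalent; witness: x=2, y=4


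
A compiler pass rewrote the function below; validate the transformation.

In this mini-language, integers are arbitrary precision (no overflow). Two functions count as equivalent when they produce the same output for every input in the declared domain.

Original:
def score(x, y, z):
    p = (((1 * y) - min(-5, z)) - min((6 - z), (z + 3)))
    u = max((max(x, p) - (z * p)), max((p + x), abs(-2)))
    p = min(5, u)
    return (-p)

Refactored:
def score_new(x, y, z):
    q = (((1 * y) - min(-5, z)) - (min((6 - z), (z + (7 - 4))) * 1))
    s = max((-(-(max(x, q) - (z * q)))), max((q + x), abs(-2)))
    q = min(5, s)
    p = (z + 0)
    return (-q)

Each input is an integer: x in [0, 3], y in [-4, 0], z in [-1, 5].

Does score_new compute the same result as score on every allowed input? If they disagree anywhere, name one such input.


Beyond behavior-preserving changes, the revision adds an assignment to `p` whose value nothing reads.
One worked example (x=0, y=-3, z=0) — score: p=-1, then u=2, then p=2, then returns -2; score_new: q=-1, then s=2, then q=2, then p=0, then returns -2; agreement on -2.
Every one of the 140 inputs gives matching results.
verdict: equivalent


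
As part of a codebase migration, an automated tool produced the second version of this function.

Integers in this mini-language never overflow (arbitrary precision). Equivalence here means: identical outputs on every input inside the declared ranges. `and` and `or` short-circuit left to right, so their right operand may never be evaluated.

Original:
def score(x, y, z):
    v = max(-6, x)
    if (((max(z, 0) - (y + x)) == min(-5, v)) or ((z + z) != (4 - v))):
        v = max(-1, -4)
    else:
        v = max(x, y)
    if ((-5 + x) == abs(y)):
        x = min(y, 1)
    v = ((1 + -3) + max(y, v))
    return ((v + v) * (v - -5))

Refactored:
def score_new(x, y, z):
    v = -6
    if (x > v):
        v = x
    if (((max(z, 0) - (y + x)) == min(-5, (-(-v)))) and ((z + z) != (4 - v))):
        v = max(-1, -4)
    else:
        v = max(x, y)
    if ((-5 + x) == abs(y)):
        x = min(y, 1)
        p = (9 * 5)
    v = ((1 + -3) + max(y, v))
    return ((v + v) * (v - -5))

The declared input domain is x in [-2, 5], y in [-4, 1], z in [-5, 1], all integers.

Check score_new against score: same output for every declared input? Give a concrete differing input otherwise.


Evaluate both at x=-2, y=-4, z=-5.
score: v = -2; (((max(z, 0) - (y + x)) == min(-5, v)) or ((z + z) != (4 - v))) -> true; v = -1; ((-5 + x) == abs(y)) -> false; v = -3; return -12
score_new: v = -6; (x > v) -> true; v = -2; (((max(z, 0) - (y + x)) == min(-5, (-(-v)))) and ((z + z) != (4 - v))) -> false; v = -2; ((-5 + x) == abs(y)) -> false; v = -4; return -8
-12 != -8, so the rewrite changes behavior.
verdict: not equivalent; witness: x=-2, y=-4, z=-5


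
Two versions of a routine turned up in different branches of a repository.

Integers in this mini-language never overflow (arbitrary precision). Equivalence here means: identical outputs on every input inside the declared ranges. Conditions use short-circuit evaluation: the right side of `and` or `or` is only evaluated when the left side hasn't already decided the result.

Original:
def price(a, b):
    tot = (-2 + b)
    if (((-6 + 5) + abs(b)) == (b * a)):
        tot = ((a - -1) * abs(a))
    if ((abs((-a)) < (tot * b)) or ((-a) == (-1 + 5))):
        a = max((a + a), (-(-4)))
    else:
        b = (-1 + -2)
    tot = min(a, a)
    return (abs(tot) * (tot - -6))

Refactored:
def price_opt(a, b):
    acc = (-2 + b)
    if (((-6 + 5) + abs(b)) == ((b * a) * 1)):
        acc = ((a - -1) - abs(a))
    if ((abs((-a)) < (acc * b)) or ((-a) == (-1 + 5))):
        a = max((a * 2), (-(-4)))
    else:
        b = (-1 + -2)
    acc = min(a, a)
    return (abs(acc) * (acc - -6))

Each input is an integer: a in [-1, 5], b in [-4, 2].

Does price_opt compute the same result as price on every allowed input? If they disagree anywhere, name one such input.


There is a counterexample at a=0, b=1: 0 on one side, 40 on the other.
price: tot=-1, then (((-6 + 5) + abs(b)) == (b * a)) is true, then tot=0, then ((abs((-a)) < (tot * b)) or ((-a) == (-1 + 5))) is false, then b=-3, then tot=0, then returns 0
price_opt: acc=-1, then (((-6 + 5) + abs(b)) == ((b * a) * 1)) is true, then acc=1, then ((abs((-a)) < (acc * b)) or ((-a) == (-1 + 5))) is true, then a=4, then acc=4, then returns 40
verdict: not equivalent; witness: a=0, b=1


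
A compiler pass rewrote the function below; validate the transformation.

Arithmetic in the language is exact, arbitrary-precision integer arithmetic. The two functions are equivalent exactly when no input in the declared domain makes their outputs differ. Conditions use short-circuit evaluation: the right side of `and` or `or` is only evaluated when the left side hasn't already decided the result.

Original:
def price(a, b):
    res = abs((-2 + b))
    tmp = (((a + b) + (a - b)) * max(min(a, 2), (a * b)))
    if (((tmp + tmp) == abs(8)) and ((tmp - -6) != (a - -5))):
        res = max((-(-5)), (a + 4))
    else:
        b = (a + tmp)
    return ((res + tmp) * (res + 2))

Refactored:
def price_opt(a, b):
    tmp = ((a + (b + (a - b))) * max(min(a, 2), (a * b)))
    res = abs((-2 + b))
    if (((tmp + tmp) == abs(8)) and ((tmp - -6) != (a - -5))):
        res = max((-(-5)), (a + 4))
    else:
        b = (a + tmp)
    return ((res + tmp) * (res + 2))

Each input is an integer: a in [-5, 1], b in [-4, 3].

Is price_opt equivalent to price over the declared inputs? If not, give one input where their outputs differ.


Side by side, the visible changes include: same computation, different form.
Spot check at a=-4, b=-2 — price: res becomes 4; next tmp becomes -64; next (((tmp + tmp) == abs(8)) and ((tmp - -6) != (a - -5))) evaluates to false; next b becomes -68; next final value -360. price_opt: tmp becomes -64; next res becomes 4; next (((tmp + tmp) == abs(8)) and ((tmp - -6) != (a - -5))) evaluates to false; next b becomes -68; next final value -360. Both give -360.
An exhaustive pass over the 56 declared inputs shows identical outputs.
verdict: equivalent


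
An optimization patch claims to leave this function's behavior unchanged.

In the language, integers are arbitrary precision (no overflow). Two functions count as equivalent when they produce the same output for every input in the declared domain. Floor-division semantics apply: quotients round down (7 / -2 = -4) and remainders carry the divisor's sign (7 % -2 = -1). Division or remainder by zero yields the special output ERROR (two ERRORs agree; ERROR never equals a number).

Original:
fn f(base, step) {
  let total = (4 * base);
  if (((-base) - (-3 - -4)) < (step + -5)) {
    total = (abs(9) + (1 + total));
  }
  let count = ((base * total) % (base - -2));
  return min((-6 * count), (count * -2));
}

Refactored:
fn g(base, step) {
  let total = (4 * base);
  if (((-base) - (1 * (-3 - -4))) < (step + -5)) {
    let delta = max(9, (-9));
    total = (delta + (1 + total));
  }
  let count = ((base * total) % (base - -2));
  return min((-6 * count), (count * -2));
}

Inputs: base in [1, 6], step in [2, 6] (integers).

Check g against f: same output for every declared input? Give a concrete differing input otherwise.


Comparing the listings, the differences include: local variable names differ, plus min/max/abs usage differs, plus constant usage differs, plus arithmetic usage differs, plus statement counts differ.
As a probe, take base=6, step=3: f runs total = 24; (((-base) - (-3 - -4)) < (step + -5)) -> true; total = 34; count = 4; return -24; g runs total = 24; (((-base) - (1 * (-3 - -4))) < (step + -5)) -> true; delta = 9; total = 34; count = 4; return -24; both end at -24.
Across all 30 domain points the two functions coincide.
verdict: equivalent


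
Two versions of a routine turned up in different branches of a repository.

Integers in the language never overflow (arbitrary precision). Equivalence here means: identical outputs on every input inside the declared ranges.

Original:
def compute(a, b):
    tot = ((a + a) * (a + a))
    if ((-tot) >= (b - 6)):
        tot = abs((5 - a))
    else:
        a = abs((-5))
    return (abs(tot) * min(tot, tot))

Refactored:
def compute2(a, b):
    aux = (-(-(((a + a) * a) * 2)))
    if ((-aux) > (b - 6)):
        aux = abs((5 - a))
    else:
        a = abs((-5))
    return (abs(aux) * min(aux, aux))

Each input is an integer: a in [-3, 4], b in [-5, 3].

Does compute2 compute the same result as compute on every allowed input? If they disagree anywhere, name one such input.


Run the pair on a=-1, b=2.
compute: tot=4, then ((-tot) >= (b - 6)) is true, then tot=6, then returns 36
compute2: aux=4, then ((-aux) > (b - 6)) is false, then a=5, then returns 16
36 vs 16 — the two versions disagree here.
verdict: not equivalent; witness: a=-1, b=2


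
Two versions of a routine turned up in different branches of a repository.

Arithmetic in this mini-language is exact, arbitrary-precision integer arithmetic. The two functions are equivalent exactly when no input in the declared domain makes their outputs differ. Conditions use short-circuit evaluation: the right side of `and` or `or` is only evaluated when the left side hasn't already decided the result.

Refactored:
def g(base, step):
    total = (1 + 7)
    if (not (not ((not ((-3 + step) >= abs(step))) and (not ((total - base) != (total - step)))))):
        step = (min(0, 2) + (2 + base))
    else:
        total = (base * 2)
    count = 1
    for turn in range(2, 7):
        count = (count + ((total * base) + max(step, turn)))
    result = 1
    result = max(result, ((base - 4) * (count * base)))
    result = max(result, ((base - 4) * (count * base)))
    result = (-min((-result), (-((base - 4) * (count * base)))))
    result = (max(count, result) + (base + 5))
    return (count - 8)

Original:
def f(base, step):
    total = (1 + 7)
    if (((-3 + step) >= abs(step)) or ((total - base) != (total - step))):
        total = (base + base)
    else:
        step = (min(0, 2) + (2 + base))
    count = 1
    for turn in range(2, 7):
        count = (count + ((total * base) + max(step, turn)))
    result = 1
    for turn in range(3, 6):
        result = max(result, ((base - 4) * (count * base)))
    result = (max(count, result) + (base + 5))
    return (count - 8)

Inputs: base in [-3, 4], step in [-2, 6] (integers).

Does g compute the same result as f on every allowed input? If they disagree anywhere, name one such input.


The two are interchangeable: statement counts differ; and boolean connective usage differs; and constant usage differs; and arithmetic usage differs; and loop structure differs; and min/max/abs usage differs, and every declared input agrees.
One worked example (base=4, step=-2) — f: total := 8 | (((-3 + step) >= abs(step)) or ((total - base) != (total - step))): true | total := 8 | count := 1 | iter turn=2: | count := 35 | iter turn=3: | count := 70 | iter turn=4: | count := 106 | iter turn=5: | count := 143 | iter turn=6: | count := 181 | result := 1 | iter turn=3: | result := 1 | iter turn=4: | result := 1 | iter turn=5: | result := 1 | result := 190 | result 173; g: total := 8 | (not (not ((not ((-3 + step) >= abs(step))) and (not ((total - base) != (total - step)))))): false | total := 8 | count := 1 | iter turn=2: | count := 35 | iter turn=3: | count := 70 | iter turn=4: | count := 106 | iter turn=5: | count := 143 | iter turn=6: | count := 181 | result := 1 | result := 1 | result := 1 | result := 1 | result := 190 | result 173; agreement on 173.
Checked all 72 inputs in the declared domain: the outputs agree on every one.
verdict: equivalent


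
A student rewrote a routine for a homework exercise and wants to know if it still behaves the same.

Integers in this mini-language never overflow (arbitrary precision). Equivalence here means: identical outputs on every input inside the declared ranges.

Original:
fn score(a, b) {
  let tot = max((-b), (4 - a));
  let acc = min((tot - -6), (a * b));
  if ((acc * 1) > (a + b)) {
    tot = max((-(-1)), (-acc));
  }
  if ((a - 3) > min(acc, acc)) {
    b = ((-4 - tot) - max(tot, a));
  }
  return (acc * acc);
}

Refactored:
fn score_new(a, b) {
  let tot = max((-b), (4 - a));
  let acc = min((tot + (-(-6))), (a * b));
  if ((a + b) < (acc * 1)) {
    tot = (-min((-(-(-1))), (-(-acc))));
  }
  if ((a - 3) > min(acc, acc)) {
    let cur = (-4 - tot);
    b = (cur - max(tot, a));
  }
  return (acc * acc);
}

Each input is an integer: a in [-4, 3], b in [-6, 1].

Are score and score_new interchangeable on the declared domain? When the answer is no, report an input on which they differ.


Comparing the listings, the differences include: arithmetic usage differs, local variable names differ, statement counts differ, min/max/abs usage differs, comparison usage differs.
Tracing a=-3, b=-6: score: tot = 7; acc = 13; ((acc * 1) > (a + b)) -> true; tot = 1; ((a - 3) > min(acc, acc)) -> false; return 169 | score_new: tot = 7; acc = 13; ((a + b) < (acc * 1)) -> true; tot = 1; ((a - 3) > min(acc, acc)) -> false; return 169 — matching result 169.
Sweeping the whole domain (64 inputs) finds no disagreement.
verdict: equivalent


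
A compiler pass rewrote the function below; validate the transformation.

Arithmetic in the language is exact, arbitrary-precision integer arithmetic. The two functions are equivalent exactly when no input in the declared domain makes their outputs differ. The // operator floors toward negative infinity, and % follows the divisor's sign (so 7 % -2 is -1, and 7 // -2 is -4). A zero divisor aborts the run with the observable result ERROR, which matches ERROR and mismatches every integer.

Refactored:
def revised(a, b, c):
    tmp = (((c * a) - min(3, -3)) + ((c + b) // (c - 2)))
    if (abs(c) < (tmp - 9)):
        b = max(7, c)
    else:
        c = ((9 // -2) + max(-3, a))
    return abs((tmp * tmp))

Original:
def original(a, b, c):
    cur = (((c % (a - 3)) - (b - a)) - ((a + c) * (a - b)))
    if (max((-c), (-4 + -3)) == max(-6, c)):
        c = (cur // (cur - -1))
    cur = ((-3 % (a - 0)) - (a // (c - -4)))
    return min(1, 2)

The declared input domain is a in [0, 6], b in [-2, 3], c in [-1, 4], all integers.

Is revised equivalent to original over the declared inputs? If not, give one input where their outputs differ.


Take a=0, b=-2, c=-1.
original: cur = 3; (max((-c), (-4 + -3)) == max(-6, c)) -> false; division by zero -> ERROR
revised: tmp = 4; (abs(c) < (tmp - 9)) -> false; c = -5; return 16
ERROR and 16 differ, so these are not the same function on this domain.
verdict: not equivalent; witness: a=0, b=-2, c=-1


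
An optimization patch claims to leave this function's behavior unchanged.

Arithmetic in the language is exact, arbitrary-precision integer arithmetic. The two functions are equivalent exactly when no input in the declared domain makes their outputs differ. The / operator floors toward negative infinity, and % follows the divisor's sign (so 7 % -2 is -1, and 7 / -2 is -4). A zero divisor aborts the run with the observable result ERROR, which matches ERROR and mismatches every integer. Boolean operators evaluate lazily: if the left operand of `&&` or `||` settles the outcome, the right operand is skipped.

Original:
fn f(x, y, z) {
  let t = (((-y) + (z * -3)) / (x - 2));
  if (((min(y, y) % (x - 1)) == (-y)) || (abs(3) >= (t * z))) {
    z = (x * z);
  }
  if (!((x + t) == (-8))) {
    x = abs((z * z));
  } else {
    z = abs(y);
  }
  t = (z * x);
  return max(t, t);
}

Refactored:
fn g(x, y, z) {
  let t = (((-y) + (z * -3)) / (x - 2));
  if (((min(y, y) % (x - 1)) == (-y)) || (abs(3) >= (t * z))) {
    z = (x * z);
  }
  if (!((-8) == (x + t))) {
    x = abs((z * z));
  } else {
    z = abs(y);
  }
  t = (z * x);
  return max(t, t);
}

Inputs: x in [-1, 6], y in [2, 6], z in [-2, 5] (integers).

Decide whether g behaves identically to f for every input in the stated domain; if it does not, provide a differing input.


The two versions differ — the changes include same computation, different form.
Tracing x=5, y=6, z=-2: f: t becomes 0; next (((min(y, y) % (x - 1)) == (-y)) || (abs(3) >= (t * z))) evaluates to true; next z becomes -10; next (!((x + t) == (-8))) evaluates to true; next x becomes 100; next t becomes -1000; next final value -1000 | g: t becomes 0; next (((min(y, y) % (x - 1)) == (-y)) || (abs(3) >= (t * z))) evaluates to true; next z becomes -10; next (!((-8) == (x + t))) evaluates to true; next x becomes 100; next t becomes -1000; next final value -1000 — matching result -1000.
Across all 320 domain points the two functions coincide.
verdict: equivalent


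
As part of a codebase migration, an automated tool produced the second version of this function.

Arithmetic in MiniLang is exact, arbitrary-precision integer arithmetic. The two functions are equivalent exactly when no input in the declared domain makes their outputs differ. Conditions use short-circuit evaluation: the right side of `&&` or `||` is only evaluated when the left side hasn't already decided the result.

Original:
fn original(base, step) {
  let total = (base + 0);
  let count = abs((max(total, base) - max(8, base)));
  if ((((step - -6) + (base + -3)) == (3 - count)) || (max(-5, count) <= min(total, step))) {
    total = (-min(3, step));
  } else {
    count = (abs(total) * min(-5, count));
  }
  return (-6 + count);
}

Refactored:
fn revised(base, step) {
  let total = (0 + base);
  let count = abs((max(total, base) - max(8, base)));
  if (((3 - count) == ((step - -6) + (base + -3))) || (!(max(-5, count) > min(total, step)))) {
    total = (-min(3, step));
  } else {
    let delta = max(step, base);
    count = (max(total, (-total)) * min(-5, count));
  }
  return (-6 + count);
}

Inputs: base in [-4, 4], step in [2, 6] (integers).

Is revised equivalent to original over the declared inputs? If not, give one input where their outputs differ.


The two versions differ — the changes include statement counts differ, and local variable names differ, and min/max/abs usage differs, and comparison usage differs, and boolean connective usage differs.
Spot check at base=3, step=3 — original: total becomes 3; next count becomes 5; next ((((step - -6) + (base + -3)) == (3 - count)) || (max(-5, count) <= min(total, step))) evaluates to false; next count becomes -15; next final value -21. revised: total becomes 3; next count becomes 5; next (((3 - count) == ((step - -6) + (base + -3))) || (!(max(-5, count) > min(total, step)))) evaluates to false; next delta becomes 3; next count becomes -15; next final value -21. Both give -21.
Checked all 45 inputs in the declared domain: the outputs agree on every one.
verdict: equivalent


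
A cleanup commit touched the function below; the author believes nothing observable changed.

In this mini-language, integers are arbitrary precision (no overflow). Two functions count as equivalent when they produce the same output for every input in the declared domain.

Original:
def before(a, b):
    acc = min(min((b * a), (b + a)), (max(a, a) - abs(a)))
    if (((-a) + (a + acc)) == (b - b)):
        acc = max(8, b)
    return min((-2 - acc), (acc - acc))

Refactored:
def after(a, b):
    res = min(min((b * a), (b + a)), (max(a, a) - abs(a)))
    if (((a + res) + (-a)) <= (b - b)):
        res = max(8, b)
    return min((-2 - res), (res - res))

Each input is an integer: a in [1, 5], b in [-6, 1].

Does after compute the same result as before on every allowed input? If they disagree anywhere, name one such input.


The rewrite breaks on a=1, b=-6, where the results are 0 and -10.
before: acc = -6; (((-a) + (a + acc)) == (b - b)) -> false; return 0
after: res = -6; (((a + res) + (-a)) <= (b - b)) -> true; res = 8; return -10
verdict: not equivalent; witness: a=1, b=-6
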